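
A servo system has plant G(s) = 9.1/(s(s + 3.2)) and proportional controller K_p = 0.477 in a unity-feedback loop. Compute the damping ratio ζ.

1 + K_p·G(s) = 0 gives s² + 3.2s + 4.341 = 0.
Matching s² + 2ζω_n s + ω_n²: ω_n = √4.341 = 2.083 rad/s and 2ζω_n = 3.2, so ζ = 3.2/(2·2.083) = 0.768.

ζ = 0.768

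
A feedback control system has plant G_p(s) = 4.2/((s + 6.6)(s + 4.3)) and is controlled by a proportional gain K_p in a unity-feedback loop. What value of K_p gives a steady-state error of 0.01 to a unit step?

K_p = 669

For a type-0 loop with proportional control, e_ss = 1/(1 + K_p·G_p(0)).
G_p(0) = 0.148. Require 1/(1 + K_p·0.148) = 0.01, so 1 + 0.148·K_p = 100.
K_p = (100 − 1)/0.148 = 669.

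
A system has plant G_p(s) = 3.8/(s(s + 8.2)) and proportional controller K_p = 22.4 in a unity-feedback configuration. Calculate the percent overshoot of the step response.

The closed-loop denominator s² + 8.2s + 85.12 gives ω_n = √85.12 = 9.226 and ζ = 8.2/(2ω_n) = 0.4444.
%OS = 100·exp(−πζ/√(1−ζ²)) = 100·exp(−π·0.4444/√0.8025) = 21%.

21%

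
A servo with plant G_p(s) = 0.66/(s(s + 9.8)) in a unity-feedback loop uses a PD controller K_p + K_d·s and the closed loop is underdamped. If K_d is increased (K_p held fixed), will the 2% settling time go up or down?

Characteristic equation s² + (9.8 + 0.66K_d)s + 0.66K_p = 0: raising K_d increases ζω_n = (9.8+0.66K_d)/2 while the loop stays underdamped, so T_s ≈ 4/(ζω_n) decreases.

decrease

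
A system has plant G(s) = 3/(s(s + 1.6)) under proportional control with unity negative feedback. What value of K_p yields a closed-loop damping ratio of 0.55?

K_p = 0.705

Closed-loop characteristic equation: s² + 1.6s + K_p·3 = 0.
So ω_n = √(3K_p) and 2ζω_n = 1.6, giving ζ = 1.6/(2√(3K_p)).
Setting ζ = 0.55: √(3K_p) = 1.6/(2·0.55) = 1.455, so K_p = 2.116/3 = 0.705.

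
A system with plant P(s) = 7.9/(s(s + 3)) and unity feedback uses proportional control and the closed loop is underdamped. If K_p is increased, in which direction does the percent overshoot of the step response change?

ζ = 3/(2√(7.9K_p)) decreases as K_p grows; lower damping means more overshoot.

increase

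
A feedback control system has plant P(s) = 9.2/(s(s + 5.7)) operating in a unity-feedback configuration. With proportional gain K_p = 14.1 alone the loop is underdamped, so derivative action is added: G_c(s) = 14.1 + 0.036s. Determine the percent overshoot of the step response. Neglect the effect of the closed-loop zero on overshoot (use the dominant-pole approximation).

Forward path: (14.1 + 0.036s)·9.2/(s(s+5.7)). The closed-loop characteristic equation is s² + (5.7 + 9.2·0.036)s + 9.2·14.1 = 0.
That is s² + 6.031s + 129.7 = 0, so ω_n = 11.39 rad/s and ζ = 6.031/(2·11.39) = 0.2648.
%OS = 100·exp(−πζ/√(1−ζ²)) = 42.2%.

42.2%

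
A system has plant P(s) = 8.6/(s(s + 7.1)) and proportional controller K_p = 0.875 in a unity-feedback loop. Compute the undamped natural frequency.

ω_n = 2.74 rad/s

The closed-loop denominator is s(s+7.1) + 0.875·8.6 = s² + 7.1s + 7.525.
Matching s² + 2ζω_n s + ω_n²: ω_n = √7.525 = 2.743 rad/s and 2ζω_n = 7.1, so ζ = 7.1/(2·2.743) = 1.29.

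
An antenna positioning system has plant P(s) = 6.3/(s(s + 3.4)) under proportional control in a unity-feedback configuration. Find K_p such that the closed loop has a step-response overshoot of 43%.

K_p = 6.82

From %OS = 100·exp(−πζ/√(1−ζ²)) = 43%, ζ = −ln(0.43)/√(π²+ln²(0.43)) = 0.2594.
Characteristic equation s² + 3.4s + 6.3K_p = 0 gives ζ = 3.4/(2√(6.3K_p)).
Setting ζ = 0.2594: √(6.3K_p) = 3.4/(2·0.2594) = 6.552, so K_p = 42.93/6.3 = 6.82.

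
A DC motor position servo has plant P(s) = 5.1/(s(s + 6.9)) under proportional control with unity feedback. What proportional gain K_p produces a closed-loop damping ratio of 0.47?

K_p = 10.6

Closed-loop characteristic equation: s² + 6.9s + K_p·5.1 = 0.
So ω_n = √(5.1K_p) and 2ζω_n = 6.9, giving ζ = 6.9/(2√(5.1K_p)).
Setting ζ = 0.47: √(5.1K_p) = 6.9/(2·0.47) = 7.34, so K_p = 53.88/5.1 = 10.6.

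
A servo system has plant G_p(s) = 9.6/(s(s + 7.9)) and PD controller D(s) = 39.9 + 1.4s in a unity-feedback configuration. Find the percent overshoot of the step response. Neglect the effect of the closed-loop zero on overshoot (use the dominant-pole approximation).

Forward path: (39.9 + 1.4s)·9.6/(s(s+7.9)). The closed-loop characteristic equation is s² + (7.9 + 9.6·1.4)s + 9.6·39.9 = 0.
That is s² + 21.34s + 383 = 0, so ω_n = 19.57 rad/s and ζ = 21.34/(2·19.57) = 0.5452.
%OS = 100·exp(−πζ/√(1−ζ²)) = 13%.

13%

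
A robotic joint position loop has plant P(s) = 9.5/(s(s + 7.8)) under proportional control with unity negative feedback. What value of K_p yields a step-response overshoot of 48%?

From %OS = 100·exp(−πζ/√(1−ζ²)) = 48%, ζ = −ln(0.48)/√(π²+ln²(0.48)) = 0.2275.
Characteristic equation s² + 7.8s + 9.5K_p = 0 gives ζ = 7.8/(2√(9.5K_p)).
Setting ζ = 0.2275: √(9.5K_p) = 7.8/(2·0.2275) = 17.14, so K_p = 293.9/9.5 = 30.9.

K_p = 30.9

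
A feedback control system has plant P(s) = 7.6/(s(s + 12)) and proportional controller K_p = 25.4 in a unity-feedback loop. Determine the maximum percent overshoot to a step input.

22.2%

The closed-loop denominator s² + 12s + 193 gives ω_n = √193 = 13.89 and ζ = 12/(2ω_n) = 0.4318.
%OS = 100·exp(−πζ/√(1−ζ²)) = 100·exp(−π·0.4318/√0.8135) = 22.2%.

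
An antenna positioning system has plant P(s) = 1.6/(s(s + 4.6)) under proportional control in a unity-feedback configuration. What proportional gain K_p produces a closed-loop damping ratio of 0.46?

Closed-loop characteristic equation: s² + 4.6s + K_p·1.6 = 0.
So ω_n = √(1.6K_p) and 2ζω_n = 4.6, giving ζ = 4.6/(2√(1.6K_p)).
Setting ζ = 0.46: √(1.6K_p) = 4.6/(2·0.46) = 5, so K_p = 25/1.6 = 15.6.

K_p = 15.6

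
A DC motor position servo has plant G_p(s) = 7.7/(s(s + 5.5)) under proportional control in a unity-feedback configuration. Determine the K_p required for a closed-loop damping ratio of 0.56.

K_p = 3.13

Closed-loop characteristic equation: s² + 5.5s + K_p·7.7 = 0.
So ω_n = √(7.7K_p) and 2ζω_n = 5.5, giving ζ = 5.5/(2√(7.7K_p)).
Setting ζ = 0.56: √(7.7K_p) = 5.5/(2·0.56) = 4.911, so K_p = 24.12/7.7 = 3.13.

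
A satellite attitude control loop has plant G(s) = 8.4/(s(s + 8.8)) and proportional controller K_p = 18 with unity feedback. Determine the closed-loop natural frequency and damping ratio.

The closed-loop denominator is s(s+8.8) + 18·8.4 = s² + 8.8s + 151.2.
Matching s² + 2ζω_n s + ω_n²: ω_n = √151.2 = 12.3 rad/s and 2ζω_n = 8.8, so ζ = 8.8/(2·12.3) = 0.358.

ω_n = 12.3 rad/s, ζ = 0.358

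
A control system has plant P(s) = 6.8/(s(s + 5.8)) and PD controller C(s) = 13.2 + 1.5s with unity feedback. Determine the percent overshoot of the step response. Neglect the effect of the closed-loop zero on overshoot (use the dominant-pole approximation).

0.707%

Forward path: (13.2 + 1.5s)·6.8/(s(s+5.8)). The closed-loop characteristic equation is s² + (5.8 + 6.8·1.5)s + 6.8·13.2 = 0.
That is s² + 16s + 89.76 = 0, so ω_n = 9.474 rad/s and ζ = 16/(2·9.474) = 0.8444.
%OS = 100·exp(−πζ/√(1−ζ²)) = 0.707%.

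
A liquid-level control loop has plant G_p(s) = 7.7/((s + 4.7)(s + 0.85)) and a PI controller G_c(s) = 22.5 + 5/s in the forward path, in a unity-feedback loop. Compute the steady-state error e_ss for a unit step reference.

The open loop G_c(s)G_p(s) has a pole at the origin (type 1), so the static position error constant is infinite and e_ss = 1/(1+∞) = 0.

0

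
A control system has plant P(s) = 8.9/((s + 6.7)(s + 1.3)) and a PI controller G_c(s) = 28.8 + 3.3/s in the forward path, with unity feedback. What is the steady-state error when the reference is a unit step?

The open loop G_c(s)P(s) has a pole at the origin (type 1), so the static position error constant is infinite and e_ss = 1/(1+∞) = 0.

0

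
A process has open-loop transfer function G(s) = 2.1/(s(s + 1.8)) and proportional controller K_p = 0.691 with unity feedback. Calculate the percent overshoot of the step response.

From 1 + K_pG(s) = 0: s² + 1.8s + 1.451 = 0 ⇒ ω_n = 1.205, ζ = 0.7471.
%OS = 100·exp(−πζ/√(1−ζ²)) = 100·exp(−π·0.7471/√0.4418) = 2.93%.

2.93%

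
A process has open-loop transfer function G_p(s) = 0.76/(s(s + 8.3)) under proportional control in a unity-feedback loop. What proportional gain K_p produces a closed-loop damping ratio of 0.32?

Closed-loop characteristic equation: s² + 8.3s + K_p·0.76 = 0.
So ω_n = √(0.76K_p) and 2ζω_n = 8.3, giving ζ = 8.3/(2√(0.76K_p)).
Setting ζ = 0.32: √(0.76K_p) = 8.3/(2·0.32) = 12.97, so K_p = 168.2/0.76 = 221.

K_p = 221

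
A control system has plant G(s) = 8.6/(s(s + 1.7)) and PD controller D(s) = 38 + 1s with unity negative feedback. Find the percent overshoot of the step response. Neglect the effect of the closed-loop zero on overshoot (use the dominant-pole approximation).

39.3%

Forward path: (38 + 1s)·8.6/(s(s+1.7)). The closed-loop characteristic equation is s² + (1.7 + 8.6·1)s + 8.6·38 = 0.
That is s² + 10.3s + 326.8 = 0, so ω_n = 18.08 rad/s and ζ = 10.3/(2·18.08) = 0.2849.
%OS = 100·exp(−πζ/√(1−ζ²)) = 39.3%.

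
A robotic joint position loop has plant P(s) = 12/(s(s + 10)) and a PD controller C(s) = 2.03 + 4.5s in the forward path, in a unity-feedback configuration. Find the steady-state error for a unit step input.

The open loop C(s)P(s) has a pole at the origin (type 1), so the static position error constant is infinite and e_ss = 1/(1+∞) = 0.

0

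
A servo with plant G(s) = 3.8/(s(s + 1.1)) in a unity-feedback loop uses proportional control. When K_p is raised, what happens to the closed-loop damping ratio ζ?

ζ = 1.1/(2√(3.8K_p)); increasing K_p raises the denominator, so ζ falls.

decrease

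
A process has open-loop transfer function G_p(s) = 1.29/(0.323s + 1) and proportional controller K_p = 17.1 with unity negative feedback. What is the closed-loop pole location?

Closed loop: T(s) = K_p·G_p/(1+K_p·G_p) = 22.06/(0.323s + 1 + 22.06), with pole at s = −(1 + 22.06)/0.323 = −71.39.

s = -71.39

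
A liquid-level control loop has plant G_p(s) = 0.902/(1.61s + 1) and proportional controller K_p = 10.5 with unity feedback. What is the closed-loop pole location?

s = -6.504

Closed loop: T(s) = K_p·G_p/(1+K_p·G_p) = 9.471/(1.61s + 1 + 9.471), with pole at s = −(1 + 9.471)/1.61 = −6.504.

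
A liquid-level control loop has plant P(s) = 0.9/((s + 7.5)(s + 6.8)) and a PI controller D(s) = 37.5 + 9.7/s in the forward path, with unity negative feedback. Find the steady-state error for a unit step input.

0

The open loop D(s)P(s) has a pole at the origin (type 1), so the static position error constant is infinite and e_ss = 1/(1+∞) = 0.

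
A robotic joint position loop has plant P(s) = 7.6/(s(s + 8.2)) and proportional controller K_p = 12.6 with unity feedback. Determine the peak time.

Closed-loop characteristic equation: s² + 8.2s + 95.76 = 0, so ω_n = 9.786 rad/s and ζ = 8.2/(2·9.786) = 0.419.
Damped frequency ω_d = ω_n√(1−ζ²) = 8.885 rad/s, so peak time T_p = π/ω_d = 0.354 s.

T_p = 0.354 s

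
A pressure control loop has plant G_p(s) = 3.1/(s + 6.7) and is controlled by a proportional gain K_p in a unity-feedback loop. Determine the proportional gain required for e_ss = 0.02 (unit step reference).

K_p = 106

The loop is type 0, so e_ss(step) = 1/(1 + K_pos) with K_pos = K_p·G_p(0).
G_p(0) = 0.4627. Require 1/(1 + K_p·0.4627) = 0.02, so 1 + 0.4627·K_p = 50.
K_p = (50 − 1)/0.4627 = 106.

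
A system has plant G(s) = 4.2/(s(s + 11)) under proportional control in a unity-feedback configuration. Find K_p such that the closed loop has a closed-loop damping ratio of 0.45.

Closed-loop characteristic equation: s² + 11s + K_p·4.2 = 0.
So ω_n = √(4.2K_p) and 2ζω_n = 11, giving ζ = 11/(2√(4.2K_p)).
Setting ζ = 0.45: √(4.2K_p) = 11/(2·0.45) = 12.22, so K_p = 149.4/4.2 = 35.6.

K_p = 35.6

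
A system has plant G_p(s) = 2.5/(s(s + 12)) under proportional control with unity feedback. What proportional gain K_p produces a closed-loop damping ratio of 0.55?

K_p = 47.6

Closed-loop characteristic equation: s² + 12s + K_p·2.5 = 0.
So ω_n = √(2.5K_p) and 2ζω_n = 12, giving ζ = 12/(2√(2.5K_p)).
Setting ζ = 0.55: √(2.5K_p) = 12/(2·0.55) = 10.91, so K_p = 119/2.5 = 47.6.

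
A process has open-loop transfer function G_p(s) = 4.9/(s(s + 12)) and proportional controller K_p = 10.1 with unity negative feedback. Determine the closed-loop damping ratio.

1 + K_p·G_p(s) = 0 gives s² + 12s + 49.49 = 0.
So ω_n² = 49.49 ⇒ ω_n = 7.035 rad/s, and ζ = 12/(2ω_n) = 0.853.

ζ = 0.853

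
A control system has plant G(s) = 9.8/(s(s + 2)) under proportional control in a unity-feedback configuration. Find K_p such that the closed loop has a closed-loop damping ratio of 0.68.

Closed-loop characteristic equation: s² + 2s + K_p·9.8 = 0.
So ω_n = √(9.8K_p) and 2ζω_n = 2, giving ζ = 2/(2√(9.8K_p)).
Setting ζ = 0.68: √(9.8K_p) = 2/(2·0.68) = 1.471, so K_p = 2.163/9.8 = 0.221.

K_p = 0.221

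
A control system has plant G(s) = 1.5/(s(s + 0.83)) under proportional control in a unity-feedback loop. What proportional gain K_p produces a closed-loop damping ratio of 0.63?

Closed-loop characteristic equation: s² + 0.83s + K_p·1.5 = 0.
So ω_n = √(1.5K_p) and 2ζω_n = 0.83, giving ζ = 0.83/(2√(1.5K_p)).
Setting ζ = 0.63: √(1.5K_p) = 0.83/(2·0.63) = 0.6587, so K_p = 0.4339/1.5 = 0.289.

K_p = 0.289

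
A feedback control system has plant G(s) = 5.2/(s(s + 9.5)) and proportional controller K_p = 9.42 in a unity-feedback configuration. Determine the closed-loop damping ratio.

ζ = 0.679

1 + K_p·G(s) = 0 gives s² + 9.5s + 48.98 = 0.
So ω_n² = 48.98 ⇒ ω_n = 6.999 rad/s, and ζ = 9.5/(2ω_n) = 0.679.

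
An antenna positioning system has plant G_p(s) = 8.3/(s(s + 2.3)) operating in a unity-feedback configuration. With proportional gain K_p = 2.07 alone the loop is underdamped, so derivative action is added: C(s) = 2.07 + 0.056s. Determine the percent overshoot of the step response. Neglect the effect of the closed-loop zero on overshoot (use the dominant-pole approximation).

Forward path: (2.07 + 0.056s)·8.3/(s(s+2.3)). The closed-loop characteristic equation is s² + (2.3 + 8.3·0.056)s + 8.3·2.07 = 0.
That is s² + 2.765s + 17.18 = 0, so ω_n = 4.145 rad/s and ζ = 2.765/(2·4.145) = 0.3335.
%OS = 100·exp(−πζ/√(1−ζ²)) = 32.9%.

32.9%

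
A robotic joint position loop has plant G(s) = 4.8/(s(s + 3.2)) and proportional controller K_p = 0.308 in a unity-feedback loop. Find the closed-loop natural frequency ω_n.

1 + K_p·G(s) = 0 gives s² + 3.2s + 1.478 = 0.
Matching s² + 2ζω_n s + ω_n²: ω_n = √1.478 = 1.216 rad/s and 2ζω_n = 3.2, so ζ = 3.2/(2·1.216) = 1.32.

ω_n = 1.22 rad/s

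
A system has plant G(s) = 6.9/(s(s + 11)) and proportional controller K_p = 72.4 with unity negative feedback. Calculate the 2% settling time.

T_s ≈ 0.727 s

The closed-loop denominator s² + 11s + 499.6 gives ω_n = √499.6 = 22.35 and ζ = 11/(2ω_n) = 0.2461.
2% settling time T_s ≈ 4/(ζω_n) = 4/5.5 = 0.727 s.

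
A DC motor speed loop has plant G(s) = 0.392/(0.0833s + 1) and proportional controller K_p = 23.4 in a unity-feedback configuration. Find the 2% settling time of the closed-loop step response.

T_s ≈ 0.0328 s

Closed loop: T(s) = K_p·G/(1+K_p·G) = 9.173/(0.0833s + 1 + 9.173), with pole at s = −(1 + 9.173)/0.0833 = −122.1.
τ = 1/122.1 = 0.008189 s, so 2% settling time ≈ 4τ = 0.0328 s.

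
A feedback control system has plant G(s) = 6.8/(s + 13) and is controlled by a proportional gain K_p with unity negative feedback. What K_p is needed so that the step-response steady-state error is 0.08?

K_p = 22

Steady-state error for a unit step on this type-0 loop is 1/(1 + K_p·G(0)).
G(0) = 0.5231. Require 1/(1 + K_p·0.5231) = 0.08, so 1 + 0.5231·K_p = 12.5.
K_p = (12.5 − 1)/0.5231 = 22.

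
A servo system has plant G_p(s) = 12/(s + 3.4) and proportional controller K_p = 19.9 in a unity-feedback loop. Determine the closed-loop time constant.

Closed-loop transfer function: T(s) = K_p·G_p(s)/(1 + K_p·G_p(s)) = 238.8/(s + 3.4 + 238.8) = 238.8/(s + 242.2).
Time constant τ = 1/242.2 = 0.00413 s.

τ = 0.00413 s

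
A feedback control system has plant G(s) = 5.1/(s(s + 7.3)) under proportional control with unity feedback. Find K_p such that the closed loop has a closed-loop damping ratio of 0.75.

K_p = 4.64

Closed-loop characteristic equation: s² + 7.3s + K_p·5.1 = 0.
So ω_n = √(5.1K_p) and 2ζω_n = 7.3, giving ζ = 7.3/(2√(5.1K_p)).
Setting ζ = 0.75: √(5.1K_p) = 7.3/(2·0.75) = 4.867, so K_p = 23.68/5.1 = 4.64.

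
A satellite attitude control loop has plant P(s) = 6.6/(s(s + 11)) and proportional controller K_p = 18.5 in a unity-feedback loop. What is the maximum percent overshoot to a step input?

Closed-loop characteristic equation: s² + 11s + 122.1 = 0, so ω_n = 11.05 rad/s and ζ = 11/(2·11.05) = 0.4977.
%OS = 100·exp(−πζ/√(1−ζ²)) = 100·exp(−π·0.4977/√0.7523) = 16.5%.

16.5%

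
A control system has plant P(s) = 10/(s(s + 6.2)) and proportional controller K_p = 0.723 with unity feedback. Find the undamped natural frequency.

ω_n = 2.69 rad/s

With unity feedback the closed-loop characteristic equation is s² + 6.2s + 0.723·10 = s² + 6.2s + 7.23 = 0.
So ω_n² = 7.23 ⇒ ω_n = 2.689 rad/s, and ζ = 6.2/(2ω_n) = 1.15.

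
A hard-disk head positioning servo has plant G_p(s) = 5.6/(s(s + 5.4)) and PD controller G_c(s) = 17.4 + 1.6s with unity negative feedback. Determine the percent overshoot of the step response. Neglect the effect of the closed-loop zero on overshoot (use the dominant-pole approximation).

3.58%

Forward path: (17.4 + 1.6s)·5.6/(s(s+5.4)). The closed-loop characteristic equation is s² + (5.4 + 5.6·1.6)s + 5.6·17.4 = 0.
That is s² + 14.36s + 97.44 = 0, so ω_n = 9.871 rad/s and ζ = 14.36/(2·9.871) = 0.7274.
%OS = 100·exp(−πζ/√(1−ζ²)) = 3.58%.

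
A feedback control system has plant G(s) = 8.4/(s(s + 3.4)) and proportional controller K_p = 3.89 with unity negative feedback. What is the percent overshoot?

Closed-loop characteristic equation: s² + 3.4s + 32.68 = 0, so ω_n = 5.716 rad/s and ζ = 3.4/(2·5.716) = 0.2974.
%OS = 100·exp(−πζ/√(1−ζ²)) = 100·exp(−π·0.2974/√0.9116) = 37.6%.

37.6%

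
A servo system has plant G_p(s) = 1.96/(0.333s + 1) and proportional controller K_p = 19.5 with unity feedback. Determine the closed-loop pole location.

s = -117.8

Closed loop: T(s) = K_p·G_p/(1+K_p·G_p) = 38.22/(0.333s + 1 + 38.22), with pole at s = −(1 + 38.22)/0.333 = −117.8.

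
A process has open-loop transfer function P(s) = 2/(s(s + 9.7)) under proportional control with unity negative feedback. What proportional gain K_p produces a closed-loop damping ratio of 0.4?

K_p = 73.5

Closed-loop characteristic equation: s² + 9.7s + K_p·2 = 0.
So ω_n = √(2K_p) and 2ζω_n = 9.7, giving ζ = 9.7/(2√(2K_p)).
Setting ζ = 0.4: √(2K_p) = 9.7/(2·0.4) = 12.12, so K_p = 147/2 = 73.5.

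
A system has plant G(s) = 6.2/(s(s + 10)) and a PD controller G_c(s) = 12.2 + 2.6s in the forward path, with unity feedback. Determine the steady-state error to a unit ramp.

The loop has one pole at the origin (type 1). Velocity error constant K_v = lim_{s→0} s·G_c(s)G(s) = 12.2·6.2/10 = 7.564.
Steady-state error to a unit ramp: e_ss = 1/K_v = 0.132.

0.132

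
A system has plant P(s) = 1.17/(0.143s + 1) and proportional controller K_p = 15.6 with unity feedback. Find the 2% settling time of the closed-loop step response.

T_s ≈ 0.0297 s

Closed loop: T(s) = K_p·P/(1+K_p·P) = 18.25/(0.143s + 1 + 18.25), with pole at s = −(1 + 18.25)/0.143 = −134.6.
τ = 1/134.6 = 0.007428 s, so 2% settling time ≈ 4τ = 0.0297 s.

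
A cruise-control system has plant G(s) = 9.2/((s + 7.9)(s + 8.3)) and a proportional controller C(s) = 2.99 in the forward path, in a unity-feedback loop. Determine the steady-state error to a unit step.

The loop is type 0. Static position error constant K_pos = C(0)·G(0) = 2.99·0.1403 = 0.4195.
Steady-state error to a unit step: e_ss = 1/(1+K_pos) = 1/1.42 = 0.704.

0.704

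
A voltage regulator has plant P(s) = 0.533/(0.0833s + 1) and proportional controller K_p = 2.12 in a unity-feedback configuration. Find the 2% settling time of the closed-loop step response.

Closed loop: T(s) = K_p·P/(1+K_p·P) = 1.13/(0.0833s + 1 + 1.13), with pole at s = −(1 + 1.13)/0.0833 = −25.57.
τ = 1/25.57 = 0.03911 s, so 2% settling time ≈ 4τ = 0.156 s.

T_s ≈ 0.156 s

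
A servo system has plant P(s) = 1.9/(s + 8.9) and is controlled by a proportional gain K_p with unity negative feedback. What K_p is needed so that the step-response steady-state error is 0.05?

K_p = 89

For a type-0 loop with proportional control, e_ss = 1/(1 + K_p·P(0)).
P(0) = 0.2135. Require 1/(1 + K_p·0.2135) = 0.05, so 1 + 0.2135·K_p = 20.
K_p = (20 − 1)/0.2135 = 89.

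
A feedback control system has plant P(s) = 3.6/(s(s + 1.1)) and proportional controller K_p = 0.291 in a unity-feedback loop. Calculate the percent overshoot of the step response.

13.5%

Closed-loop characteristic equation: s² + 1.1s + 1.048 = 0, so ω_n = 1.024 rad/s and ζ = 1.1/(2·1.024) = 0.5374.
%OS = 100·exp(−πζ/√(1−ζ²)) = 100·exp(−π·0.5374/√0.7112) = 13.5%.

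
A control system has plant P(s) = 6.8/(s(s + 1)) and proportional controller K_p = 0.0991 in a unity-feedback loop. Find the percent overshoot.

8.96%

The closed-loop denominator s² + 1s + 0.6739 gives ω_n = √0.6739 = 0.8209 and ζ = 1/(2ω_n) = 0.6091.
%OS = 100·exp(−πζ/√(1−ζ²)) = 100·exp(−π·0.6091/√0.629) = 8.96%.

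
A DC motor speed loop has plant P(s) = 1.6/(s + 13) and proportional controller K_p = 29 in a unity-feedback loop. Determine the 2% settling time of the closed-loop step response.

T_s ≈ 0.0673 s

Closed-loop transfer function: T(s) = K_p·P(s)/(1 + K_p·P(s)) = 46.4/(s + 13 + 46.4) = 46.4/(s + 59.4).
Time constant τ = 1/59.4 = 0.01684 s, so the 2% settling time is about 4τ = 0.0673 s.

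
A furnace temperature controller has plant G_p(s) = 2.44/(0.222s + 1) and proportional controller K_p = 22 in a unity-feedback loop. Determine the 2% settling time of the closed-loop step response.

Closed loop: T(s) = K_p·G_p/(1+K_p·G_p) = 53.68/(0.222s + 1 + 53.68), with pole at s = −(1 + 53.68)/0.222 = −246.3.
τ = 1/246.3 = 0.00406 s, so 2% settling time ≈ 4τ = 0.0162 s.

T_s ≈ 0.0162 s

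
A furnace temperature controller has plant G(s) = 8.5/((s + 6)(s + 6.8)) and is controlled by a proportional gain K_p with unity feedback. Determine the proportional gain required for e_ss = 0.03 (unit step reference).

Steady-state error for a unit step on this type-0 loop is 1/(1 + K_p·G(0)).
G(0) = 0.2083. Require 1/(1 + K_p·0.2083) = 0.03, so 1 + 0.2083·K_p = 33.33.
K_p = (33.33 − 1)/0.2083 = 155.

K_p = 155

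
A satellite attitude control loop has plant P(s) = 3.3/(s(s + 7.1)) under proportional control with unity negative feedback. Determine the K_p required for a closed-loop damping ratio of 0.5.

K_p = 15.3

Closed-loop characteristic equation: s² + 7.1s + K_p·3.3 = 0.
So ω_n = √(3.3K_p) and 2ζω_n = 7.1, giving ζ = 7.1/(2√(3.3K_p)).
Setting ζ = 0.5: √(3.3K_p) = 7.1/(2·0.5) = 7.1, so K_p = 50.41/3.3 = 15.3.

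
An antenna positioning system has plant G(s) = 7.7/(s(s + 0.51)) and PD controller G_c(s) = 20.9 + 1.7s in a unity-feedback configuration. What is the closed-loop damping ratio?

ζ = 0.536

Forward path: (20.9 + 1.7s)·7.7/(s(s+0.51)). The closed-loop characteristic equation is s² + (0.51 + 7.7·1.7)s + 7.7·20.9 = 0.
That is s² + 13.6s + 160.9 = 0, so ω_n = 12.69 rad/s and ζ = 13.6/(2·12.69) = 0.536.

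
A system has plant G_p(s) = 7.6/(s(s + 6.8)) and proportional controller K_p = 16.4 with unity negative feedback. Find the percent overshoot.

36.6%

From 1 + K_pG_p(s) = 0: s² + 6.8s + 124.6 = 0 ⇒ ω_n = 11.16, ζ = 0.3045.
%OS = 100·exp(−πζ/√(1−ζ²)) = 100·exp(−π·0.3045/√0.9073) = 36.6%.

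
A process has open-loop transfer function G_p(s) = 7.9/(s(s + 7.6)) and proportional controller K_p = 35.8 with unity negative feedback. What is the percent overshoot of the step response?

Closed-loop characteristic equation: s² + 7.6s + 282.8 = 0, so ω_n = 16.82 rad/s and ζ = 7.6/(2·16.82) = 0.226.
%OS = 100·exp(−πζ/√(1−ζ²)) = 100·exp(−π·0.226/√0.9489) = 48.3%.

48.3%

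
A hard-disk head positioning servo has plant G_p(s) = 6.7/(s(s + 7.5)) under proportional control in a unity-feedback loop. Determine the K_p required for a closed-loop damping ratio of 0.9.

K_p = 2.59

Closed-loop characteristic equation: s² + 7.5s + K_p·6.7 = 0.
So ω_n = √(6.7K_p) and 2ζω_n = 7.5, giving ζ = 7.5/(2√(6.7K_p)).
Setting ζ = 0.9: √(6.7K_p) = 7.5/(2·0.9) = 4.167, so K_p = 17.36/6.7 = 2.59.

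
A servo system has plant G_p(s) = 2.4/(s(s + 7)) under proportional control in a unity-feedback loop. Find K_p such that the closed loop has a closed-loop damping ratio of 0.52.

K_p = 18.9

Closed-loop characteristic equation: s² + 7s + K_p·2.4 = 0.
So ω_n = √(2.4K_p) and 2ζω_n = 7, giving ζ = 7/(2√(2.4K_p)).
Setting ζ = 0.52: √(2.4K_p) = 7/(2·0.52) = 6.731, so K_p = 45.3/2.4 = 18.9.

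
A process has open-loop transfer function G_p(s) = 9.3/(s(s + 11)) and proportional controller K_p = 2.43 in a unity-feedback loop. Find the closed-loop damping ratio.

1 + K_p·G_p(s) = 0 gives s² + 11s + 22.6 = 0.
So ω_n² = 22.6 ⇒ ω_n = 4.754 rad/s, and ζ = 11/(2ω_n) = 1.16.

ζ = 1.16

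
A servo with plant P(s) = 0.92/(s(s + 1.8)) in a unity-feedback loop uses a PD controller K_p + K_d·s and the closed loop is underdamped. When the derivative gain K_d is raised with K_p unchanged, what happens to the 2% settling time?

Characteristic equation s² + (1.8 + 0.92K_d)s + 0.92K_p = 0: raising K_d increases ζω_n = (1.8+0.92K_d)/2 while the loop stays underdamped, so T_s ≈ 4/(ζω_n) decreases.

decrease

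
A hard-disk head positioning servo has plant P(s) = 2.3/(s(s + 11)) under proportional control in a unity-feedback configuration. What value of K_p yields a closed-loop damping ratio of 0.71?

Closed-loop characteristic equation: s² + 11s + K_p·2.3 = 0.
So ω_n = √(2.3K_p) and 2ζω_n = 11, giving ζ = 11/(2√(2.3K_p)).
Setting ζ = 0.71: √(2.3K_p) = 11/(2·0.71) = 7.746, so K_p = 60.01/2.3 = 26.1.

K_p = 26.1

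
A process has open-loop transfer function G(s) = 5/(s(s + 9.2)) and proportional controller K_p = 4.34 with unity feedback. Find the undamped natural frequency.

ω_n = 4.66 rad/s

With unity feedback the closed-loop characteristic equation is s² + 9.2s + 4.34·5 = s² + 9.2s + 21.7 = 0.
So ω_n² = 21.7 ⇒ ω_n = 4.658 rad/s, and ζ = 9.2/(2ω_n) = 0.987.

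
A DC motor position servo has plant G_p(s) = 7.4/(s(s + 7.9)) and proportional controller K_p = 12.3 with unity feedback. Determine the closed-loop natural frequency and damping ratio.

ω_n = 9.54 rad/s, ζ = 0.414

The closed-loop denominator is s(s+7.9) + 12.3·7.4 = s² + 7.9s + 91.02.
Matching s² + 2ζω_n s + ω_n²: ω_n = √91.02 = 9.54 rad/s and 2ζω_n = 7.9, so ζ = 7.9/(2·9.54) = 0.414.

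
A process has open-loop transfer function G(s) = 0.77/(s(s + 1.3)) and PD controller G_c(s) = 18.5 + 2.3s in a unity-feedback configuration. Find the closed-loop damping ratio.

Forward path: (18.5 + 2.3s)·0.77/(s(s+1.3)). The closed-loop characteristic equation is s² + (1.3 + 0.77·2.3)s + 0.77·18.5 = 0.
That is s² + 3.071s + 14.25 = 0, so ω_n = 3.774 rad/s and ζ = 3.071/(2·3.774) = 0.4068.

ζ = 0.407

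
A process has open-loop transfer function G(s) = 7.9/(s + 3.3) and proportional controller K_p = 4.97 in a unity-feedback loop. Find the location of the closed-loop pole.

s = -42.56

Closed-loop transfer function: T(s) = K_p·G(s)/(1 + K_p·G(s)) = 39.26/(s + 3.3 + 39.26) = 39.26/(s + 42.56).
The closed-loop pole is at s = −42.56.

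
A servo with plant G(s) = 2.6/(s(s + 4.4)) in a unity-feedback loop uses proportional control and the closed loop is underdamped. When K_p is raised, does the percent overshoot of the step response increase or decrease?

Characteristic equation s² + 4.4s + K_p·2.6 = 0: raising K_p raises ω_n while 2ζω_n = 4.4 is fixed, so ζ falls and overshoot grows.

increase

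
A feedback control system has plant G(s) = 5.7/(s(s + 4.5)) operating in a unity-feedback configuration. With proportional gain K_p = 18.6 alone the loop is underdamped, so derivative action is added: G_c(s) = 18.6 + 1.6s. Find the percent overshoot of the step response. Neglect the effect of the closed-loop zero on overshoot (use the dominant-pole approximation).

Forward path: (18.6 + 1.6s)·5.7/(s(s+4.5)). The closed-loop characteristic equation is s² + (4.5 + 5.7·1.6)s + 5.7·18.6 = 0.
That is s² + 13.62s + 106 = 0, so ω_n = 10.3 rad/s and ζ = 13.62/(2·10.3) = 0.6614.
%OS = 100·exp(−πζ/√(1−ζ²)) = 6.26%.

6.26%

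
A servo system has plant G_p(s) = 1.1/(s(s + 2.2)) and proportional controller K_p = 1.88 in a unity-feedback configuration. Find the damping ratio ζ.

With unity feedback the closed-loop characteristic equation is s² + 2.2s + 1.88·1.1 = s² + 2.2s + 2.068 = 0.
So ω_n² = 2.068 ⇒ ω_n = 1.438 rad/s, and ζ = 2.2/(2ω_n) = 0.765.

ζ = 0.765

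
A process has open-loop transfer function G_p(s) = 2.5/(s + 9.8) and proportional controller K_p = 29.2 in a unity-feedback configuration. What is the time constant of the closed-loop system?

τ = 0.0121 s

Closed-loop transfer function: T(s) = K_p·G_p(s)/(1 + K_p·G_p(s)) = 73/(s + 9.8 + 73) = 73/(s + 82.8).
Time constant τ = 1/82.8 = 0.0121 s.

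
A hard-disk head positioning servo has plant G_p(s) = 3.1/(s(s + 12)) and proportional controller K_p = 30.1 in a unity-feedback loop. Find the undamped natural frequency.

1 + K_p·G_p(s) = 0 gives s² + 12s + 93.31 = 0.
Matching s² + 2ζω_n s + ω_n²: ω_n = √93.31 = 9.66 rad/s and 2ζω_n = 12, so ζ = 12/(2·9.66) = 0.621.

ω_n = 9.66 rad/s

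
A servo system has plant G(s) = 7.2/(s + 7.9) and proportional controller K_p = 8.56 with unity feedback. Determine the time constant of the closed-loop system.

τ = 0.0144 s

Closed-loop transfer function: T(s) = K_p·G(s)/(1 + K_p·G(s)) = 61.63/(s + 7.9 + 61.63) = 61.63/(s + 69.53).
Time constant τ = 1/69.53 = 0.0144 s.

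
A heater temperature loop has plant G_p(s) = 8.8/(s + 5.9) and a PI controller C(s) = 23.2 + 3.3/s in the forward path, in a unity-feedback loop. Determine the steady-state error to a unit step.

0

The open loop C(s)G_p(s) has a pole at the origin (type 1), so the static position error constant is infinite and e_ss = 1/(1+∞) = 0.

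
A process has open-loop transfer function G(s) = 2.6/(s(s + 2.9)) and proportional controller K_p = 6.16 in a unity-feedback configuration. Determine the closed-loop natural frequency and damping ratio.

1 + K_p·G(s) = 0 gives s² + 2.9s + 16.02 = 0.
Matching s² + 2ζω_n s + ω_n²: ω_n = √16.02 = 4.002 rad/s and 2ζω_n = 2.9, so ζ = 2.9/(2·4.002) = 0.362.

ω_n = 4 rad/s, ζ = 0.362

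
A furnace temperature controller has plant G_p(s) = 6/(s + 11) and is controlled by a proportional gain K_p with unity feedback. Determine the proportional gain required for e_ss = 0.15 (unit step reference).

Steady-state error for a unit step on this type-0 loop is 1/(1 + K_p·G_p(0)).
G_p(0) = 0.5455. Require 1/(1 + K_p·0.5455) = 0.15, so 1 + 0.5455·K_p = 6.667.
K_p = (6.667 − 1)/0.5455 = 10.4.

K_p = 10.4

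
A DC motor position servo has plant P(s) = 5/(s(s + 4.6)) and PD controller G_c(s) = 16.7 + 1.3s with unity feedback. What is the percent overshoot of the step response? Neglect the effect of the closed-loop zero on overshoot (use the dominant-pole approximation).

9.05%

Forward path: (16.7 + 1.3s)·5/(s(s+4.6)). The closed-loop characteristic equation is s² + (4.6 + 5·1.3)s + 5·16.7 = 0.
That is s² + 11.1s + 83.5 = 0, so ω_n = 9.138 rad/s and ζ = 11.1/(2·9.138) = 0.6074.
%OS = 100·exp(−πζ/√(1−ζ²)) = 9.05%.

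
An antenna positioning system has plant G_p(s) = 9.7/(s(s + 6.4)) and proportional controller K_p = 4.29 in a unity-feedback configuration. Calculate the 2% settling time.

T_s ≈ 1.25 s

From 1 + K_pG_p(s) = 0: s² + 6.4s + 41.61 = 0 ⇒ ω_n = 6.451, ζ = 0.4961.
2% settling time T_s ≈ 4/(ζω_n) = 4/3.2 = 1.25 s.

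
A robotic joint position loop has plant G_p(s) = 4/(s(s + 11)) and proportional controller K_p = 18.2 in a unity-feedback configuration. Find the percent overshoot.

From 1 + K_pG_p(s) = 0: s² + 11s + 72.8 = 0 ⇒ ω_n = 8.532, ζ = 0.6446.
%OS = 100·exp(−πζ/√(1−ζ²)) = 100·exp(−π·0.6446/√0.5845) = 7.07%.

7.07%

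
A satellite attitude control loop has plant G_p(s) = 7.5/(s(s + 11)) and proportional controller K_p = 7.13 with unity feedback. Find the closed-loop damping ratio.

The closed-loop denominator is s(s+11) + 7.13·7.5 = s² + 11s + 53.48.
Matching s² + 2ζω_n s + ω_n²: ω_n = √53.48 = 7.313 rad/s and 2ζω_n = 11, so ζ = 11/(2·7.313) = 0.752.

ζ = 0.752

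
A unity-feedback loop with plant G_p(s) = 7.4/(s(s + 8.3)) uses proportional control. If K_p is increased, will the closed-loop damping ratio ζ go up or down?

decrease

ζ = 8.3/(2√(7.4K_p)); increasing K_p raises the denominator, so ζ falls.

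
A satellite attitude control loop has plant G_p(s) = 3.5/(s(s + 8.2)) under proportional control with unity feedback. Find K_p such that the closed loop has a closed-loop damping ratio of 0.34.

Closed-loop characteristic equation: s² + 8.2s + K_p·3.5 = 0.
So ω_n = √(3.5K_p) and 2ζω_n = 8.2, giving ζ = 8.2/(2√(3.5K_p)).
Setting ζ = 0.34: √(3.5K_p) = 8.2/(2·0.34) = 12.06, so K_p = 145.4/3.5 = 41.5.

K_p = 41.5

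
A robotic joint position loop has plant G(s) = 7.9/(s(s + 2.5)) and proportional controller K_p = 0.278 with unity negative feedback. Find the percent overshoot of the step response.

0.72%

Closed-loop characteristic equation: s² + 2.5s + 2.196 = 0, so ω_n = 1.482 rad/s and ζ = 2.5/(2·1.482) = 0.8435.
%OS = 100·exp(−πζ/√(1−ζ²)) = 100·exp(−π·0.8435/√0.2885) = 0.72%.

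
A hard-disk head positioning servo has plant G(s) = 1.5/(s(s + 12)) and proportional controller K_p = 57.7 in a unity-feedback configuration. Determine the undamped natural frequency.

ω_n = 9.3 rad/s

The closed-loop denominator is s(s+12) + 57.7·1.5 = s² + 12s + 86.55.
So ω_n² = 86.55 ⇒ ω_n = 9.303 rad/s, and ζ = 12/(2ω_n) = 0.645.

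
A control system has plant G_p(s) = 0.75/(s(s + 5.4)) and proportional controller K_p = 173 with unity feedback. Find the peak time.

Closed-loop characteristic equation: s² + 5.4s + 129.8 = 0, so ω_n = 11.39 rad/s and ζ = 5.4/(2·11.39) = 0.237.
Damped frequency ω_d = ω_n√(1−ζ²) = 11.07 rad/s, so peak time T_p = π/ω_d = 0.284 s.

T_p = 0.284 s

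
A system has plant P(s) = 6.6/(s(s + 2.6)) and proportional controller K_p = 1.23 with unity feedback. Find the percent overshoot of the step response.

Closed-loop characteristic equation: s² + 2.6s + 8.118 = 0, so ω_n = 2.849 rad/s and ζ = 2.6/(2·2.849) = 0.4563.
%OS = 100·exp(−πζ/√(1−ζ²)) = 100·exp(−π·0.4563/√0.7918) = 20%.

20%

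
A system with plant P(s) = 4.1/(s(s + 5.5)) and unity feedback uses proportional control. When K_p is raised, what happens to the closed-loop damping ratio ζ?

decrease

ζ = 5.5/(2√(4.1K_p)); increasing K_p raises the denominator, so ζ falls.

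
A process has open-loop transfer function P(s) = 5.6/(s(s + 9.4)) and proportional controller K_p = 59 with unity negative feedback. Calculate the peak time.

From 1 + K_pP(s) = 0: s² + 9.4s + 330.4 = 0 ⇒ ω_n = 18.18, ζ = 0.2586.
Damped frequency ω_d = ω_n√(1−ζ²) = 17.56 rad/s, so peak time T_p = π/ω_d = 0.179 s.

T_p = 0.179 s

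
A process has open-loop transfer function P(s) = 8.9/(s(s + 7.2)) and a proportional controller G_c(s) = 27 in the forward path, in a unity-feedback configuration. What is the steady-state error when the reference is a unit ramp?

0.03

The loop has one pole at the origin (type 1). Velocity error constant K_v = lim_{s→0} s·G_c(s)P(s) = 27·8.9/7.2 = 33.38.
Steady-state error to a unit ramp: e_ss = 1/K_v = 0.03.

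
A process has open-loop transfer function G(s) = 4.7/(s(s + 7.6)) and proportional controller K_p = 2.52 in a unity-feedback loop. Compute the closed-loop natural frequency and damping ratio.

1 + K_p·G(s) = 0 gives s² + 7.6s + 11.84 = 0.
So ω_n² = 11.84 ⇒ ω_n = 3.442 rad/s, and ζ = 7.6/(2ω_n) = 1.1.

ω_n = 3.44 rad/s, ζ = 1.1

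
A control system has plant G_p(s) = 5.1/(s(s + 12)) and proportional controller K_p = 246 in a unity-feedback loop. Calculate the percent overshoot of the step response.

58.3%

From 1 + K_pG_p(s) = 0: s² + 12s + 1255 = 0 ⇒ ω_n = 35.42, ζ = 0.1694.
%OS = 100·exp(−πζ/√(1−ζ²)) = 100·exp(−π·0.1694/√0.9713) = 58.3%.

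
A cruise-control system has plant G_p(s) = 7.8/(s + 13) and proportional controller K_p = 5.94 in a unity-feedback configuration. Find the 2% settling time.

Closed-loop transfer function: T(s) = K_p·G_p(s)/(1 + K_p·G_p(s)) = 46.33/(s + 13 + 46.33) = 46.33/(s + 59.33).
Time constant τ = 1/59.33 = 0.01685 s, so the 2% settling time is about 4τ = 0.0674 s.

T_s ≈ 0.0674 s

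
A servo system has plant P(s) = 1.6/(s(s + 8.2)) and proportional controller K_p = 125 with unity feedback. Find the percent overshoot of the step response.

The closed-loop denominator s² + 8.2s + 200 gives ω_n = √200 = 14.14 and ζ = 8.2/(2ω_n) = 0.2899.
%OS = 100·exp(−πζ/√(1−ζ²)) = 100·exp(−π·0.2899/√0.916) = 38.6%.

38.6%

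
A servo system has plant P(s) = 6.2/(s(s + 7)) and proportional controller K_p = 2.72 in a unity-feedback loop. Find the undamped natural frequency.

ω_n = 4.11 rad/s

1 + K_p·P(s) = 0 gives s² + 7s + 16.86 = 0.
Matching s² + 2ζω_n s + ω_n²: ω_n = √16.86 = 4.107 rad/s and 2ζω_n = 7, so ζ = 7/(2·4.107) = 0.852.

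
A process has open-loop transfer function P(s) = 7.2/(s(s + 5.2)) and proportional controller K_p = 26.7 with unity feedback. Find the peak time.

T_p = 0.231 s

From 1 + K_pP(s) = 0: s² + 5.2s + 192.2 = 0 ⇒ ω_n = 13.87, ζ = 0.1875.
Damped frequency ω_d = ω_n√(1−ζ²) = 13.62 rad/s, so peak time T_p = π/ω_d = 0.231 s.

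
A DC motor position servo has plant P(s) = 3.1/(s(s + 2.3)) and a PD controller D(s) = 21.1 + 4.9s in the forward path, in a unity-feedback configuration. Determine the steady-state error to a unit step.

The open loop D(s)P(s) has a pole at the origin (type 1), so the static position error constant is infinite and e_ss = 1/(1+∞) = 0.

0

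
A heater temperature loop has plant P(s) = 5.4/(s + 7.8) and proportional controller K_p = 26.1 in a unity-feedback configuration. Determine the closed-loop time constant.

τ = 0.00672 s

Closed-loop transfer function: T(s) = K_p·P(s)/(1 + K_p·P(s)) = 140.9/(s + 7.8 + 140.9) = 140.9/(s + 148.7).
Time constant τ = 1/148.7 = 0.00672 s.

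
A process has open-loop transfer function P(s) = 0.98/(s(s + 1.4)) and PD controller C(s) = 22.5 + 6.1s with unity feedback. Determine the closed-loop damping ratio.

ζ = 0.786

Forward path: (22.5 + 6.1s)·0.98/(s(s+1.4)). The closed-loop characteristic equation is s² + (1.4 + 0.98·6.1)s + 0.98·22.5 = 0.
That is s² + 7.378s + 22.05 = 0, so ω_n = 4.696 rad/s and ζ = 7.378/(2·4.696) = 0.7856.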